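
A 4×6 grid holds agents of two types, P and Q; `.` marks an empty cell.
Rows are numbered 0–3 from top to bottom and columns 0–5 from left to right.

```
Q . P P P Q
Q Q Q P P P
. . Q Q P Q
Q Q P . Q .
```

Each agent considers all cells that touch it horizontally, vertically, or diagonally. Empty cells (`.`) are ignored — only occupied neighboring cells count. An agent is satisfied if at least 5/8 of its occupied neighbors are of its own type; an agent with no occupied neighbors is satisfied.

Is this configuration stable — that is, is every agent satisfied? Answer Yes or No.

No

Row 0: (0,0)Q 2/2 ok · (0,2)P 2/4 unhappy · (0,3)P 4/5 ok · (0,4)P 4/5 ok · (0,5)Q 0/3 unhappy
Row 1: (1,0)Q 2/2 ok · (1,1)Q 4/5 ok · (1,2)Q 3/6 unhappy · (1,3)P 5/8 ok · (1,4)P 5/8 ok · (1,5)P 3/5 unhappy
Row 2: (2,2)Q 4/6 ok · (2,3)Q 3/7 unhappy · (2,4)P 3/6 unhappy · (2,5)Q 1/4 unhappy
Row 3: (3,0)Q 1/1 ok · (3,1)Q 2/3 ok · (3,2)P 0/3 unhappy · (3,4)Q 2/3 ok
For instance (0,2) has only 2/4 same-type neighbors, below 5/8.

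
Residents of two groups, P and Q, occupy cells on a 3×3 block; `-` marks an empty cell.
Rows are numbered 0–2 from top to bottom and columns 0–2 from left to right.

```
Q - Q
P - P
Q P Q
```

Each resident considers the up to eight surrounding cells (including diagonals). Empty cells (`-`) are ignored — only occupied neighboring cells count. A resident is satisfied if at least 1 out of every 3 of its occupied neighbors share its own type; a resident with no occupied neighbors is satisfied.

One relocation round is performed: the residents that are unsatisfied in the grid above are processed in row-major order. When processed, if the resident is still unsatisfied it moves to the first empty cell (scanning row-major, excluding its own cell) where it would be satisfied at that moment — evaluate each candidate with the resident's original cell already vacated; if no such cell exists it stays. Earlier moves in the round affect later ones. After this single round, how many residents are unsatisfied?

2

Initially unsatisfied (in order): (0,0), (0,2), (2,0), (2,2).
  (0,0) → (0,1).
  (0,2): now satisfied by earlier moves; stays.
  (2,0) → (0,0).
  (2,2) → (1,1).
Resulting grid:
Q Q Q
P Q P
- P -
Unsatisfied now: (1,0), (1,2).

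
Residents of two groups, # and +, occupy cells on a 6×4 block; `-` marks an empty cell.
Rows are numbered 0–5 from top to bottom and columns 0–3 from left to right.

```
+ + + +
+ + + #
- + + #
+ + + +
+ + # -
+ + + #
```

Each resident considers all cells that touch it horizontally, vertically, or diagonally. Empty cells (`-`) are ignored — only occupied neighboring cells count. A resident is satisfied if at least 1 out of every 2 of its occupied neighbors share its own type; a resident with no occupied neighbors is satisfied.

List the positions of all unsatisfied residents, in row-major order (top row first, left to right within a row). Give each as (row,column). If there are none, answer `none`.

Row 0: (0,0)+ 3/3 ok · (0,1)+ 5/5 ok · (0,2)+ 4/5 ok · (0,3)+ 2/3 ok
Row 1: (1,0)+ 4/4 ok · (1,1)+ 7/7 ok · (1,2)+ 6/8 ok · (1,3)# 1/5 unhappy
Row 2: (2,1)+ 7/7 ok · (2,2)+ 6/8 ok · (2,3)# 1/5 unhappy
Row 3: (3,0)+ 4/4 ok · (3,1)+ 6/7 ok · (3,2)+ 5/7 ok · (3,3)+ 2/4 ok
Row 4: (4,0)+ 5/5 ok · (4,1)+ 7/8 ok · (4,2)# 1/7 unhappy
Row 5: (5,0)+ 3/3 ok · (5,1)+ 4/5 ok · (5,2)+ 2/4 ok · (5,3)# 1/2 ok

(1,3), (2,3), (4,2)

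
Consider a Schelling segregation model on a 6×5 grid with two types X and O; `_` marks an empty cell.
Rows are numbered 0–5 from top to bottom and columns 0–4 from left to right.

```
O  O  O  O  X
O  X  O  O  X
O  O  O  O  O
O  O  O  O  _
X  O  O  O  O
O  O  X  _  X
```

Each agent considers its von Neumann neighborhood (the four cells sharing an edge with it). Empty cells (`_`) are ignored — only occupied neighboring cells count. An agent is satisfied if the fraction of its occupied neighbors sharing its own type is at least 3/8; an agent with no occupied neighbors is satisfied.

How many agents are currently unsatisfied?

(0,0)O 2/2 ✓
(0,1)O 2/3 ✓
(0,2)O 3/3 ✓
(0,3)O 2/3 ✓
(0,4)X 1/2 ✓
(1,0)O 2/3 ✓
(1,1)X 0/4 ✗
(1,2)O 3/4 ✓
(1,3)O 3/4 ✓
(1,4)X 1/3 ✗
(2,0)O 3/3 ✓
(2,1)O 3/4 ✓
(2,2)O 4/4 ✓
(2,3)O 4/4 ✓
(2,4)O 1/2 ✓
(3,0)O 2/3 ✓
(3,1)O 4/4 ✓
(3,2)O 4/4 ✓
(3,3)O 3/3 ✓
(4,0)X 0/3 ✗
(4,1)O 3/4 ✓
(4,2)O 3/4 ✓
(4,3)O 3/3 ✓
(4,4)O 1/2 ✓
(5,0)O 1/2 ✓
(5,1)O 2/3 ✓
(5,2)X 0/2 ✗
(5,4)X 0/1 ✗
Unsatisfied: (1,1), (1,4), (4,0), (5,2), (5,4) — 5 in total.

5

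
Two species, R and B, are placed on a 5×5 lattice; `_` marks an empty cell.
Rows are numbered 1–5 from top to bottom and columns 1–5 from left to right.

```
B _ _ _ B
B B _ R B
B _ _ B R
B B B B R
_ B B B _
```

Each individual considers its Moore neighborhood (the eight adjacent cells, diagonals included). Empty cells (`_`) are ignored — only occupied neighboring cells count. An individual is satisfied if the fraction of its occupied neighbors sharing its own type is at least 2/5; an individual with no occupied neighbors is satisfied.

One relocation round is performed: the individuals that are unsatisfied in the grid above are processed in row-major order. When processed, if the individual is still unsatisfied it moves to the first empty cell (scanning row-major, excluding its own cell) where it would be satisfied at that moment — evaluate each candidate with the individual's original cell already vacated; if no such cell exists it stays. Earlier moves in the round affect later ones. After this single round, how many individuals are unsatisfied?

1

Initially unsatisfied (in order): (2,4), (4,5).
  (2,4): no empty cell satisfies it; stays.
  (4,5) → (1,3).
Resulting grid:
B _ R _ B
B B _ R B
B _ _ B R
B B B B _
_ B B B _
Unsatisfied now: (3,5).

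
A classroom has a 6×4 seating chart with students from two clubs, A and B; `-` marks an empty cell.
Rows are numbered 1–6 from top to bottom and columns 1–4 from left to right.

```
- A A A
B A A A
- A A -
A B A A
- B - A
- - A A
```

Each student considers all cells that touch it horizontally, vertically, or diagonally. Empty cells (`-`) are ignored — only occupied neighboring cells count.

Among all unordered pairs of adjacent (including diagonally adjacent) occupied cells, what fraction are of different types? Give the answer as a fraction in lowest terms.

Scan each occupied cell's neighbors to the right and below (and the two forward diagonals) so each pair is counted once.
Row 1: A(1,2)–A(1,3)= A(1,2)–A(2,2)= A(1,2)–A(2,3)= A(1,2)–B(2,1)≠ A(1,3)–A(1,4)= A(1,3)–A(2,3)= A(1,3)–A(2,4)= A(1,3)–A(2,2)= A(1,4)–A(2,4)= A(1,4)–A(2,3)=  → 1/10 unlike.
Row 2: B(2,1)–A(2,2)≠ B(2,1)–A(3,2)≠ A(2,2)–A(2,3)= A(2,2)–A(3,2)= A(2,2)–A(3,3)= A(2,3)–A(2,4)= A(2,3)–A(3,3)= A(2,3)–A(3,2)= A(2,4)–A(3,3)=  → 2/9 unlike.
Row 3: A(3,2)–A(3,3)= A(3,2)–B(4,2)≠ A(3,2)–A(4,3)= A(3,2)–A(4,1)= A(3,3)–A(4,3)= A(3,3)–A(4,4)= A(3,3)–B(4,2)≠  → 2/7 unlike.
Row 4: A(4,1)–B(4,2)≠ A(4,1)–B(5,2)≠ B(4,2)–A(4,3)≠ B(4,2)–B(5,2)= A(4,3)–A(4,4)= A(4,3)–A(5,4)= A(4,3)–B(5,2)≠ A(4,4)–A(5,4)=  → 4/8 unlike.
Row 5: B(5,2)–A(6,3)≠ A(5,4)–A(6,4)= A(5,4)–A(6,3)=  → 1/3 unlike.
Row 6: A(6,3)–A(6,4)=  → 0/1 unlike.
Total adjacent occupied pairs: 38; unlike-type pairs: 10.
10/38 reduces to 5/19.

5/19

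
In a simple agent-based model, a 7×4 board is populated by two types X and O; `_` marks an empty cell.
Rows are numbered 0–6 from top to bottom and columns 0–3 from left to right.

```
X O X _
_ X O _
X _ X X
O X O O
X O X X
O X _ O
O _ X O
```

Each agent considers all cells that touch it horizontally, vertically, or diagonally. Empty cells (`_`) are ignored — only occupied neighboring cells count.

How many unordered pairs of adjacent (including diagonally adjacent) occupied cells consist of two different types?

Scan each occupied cell's neighbors to the right and below (and the two forward diagonals) so each pair is counted once.
Row 0: X(0,0)–O(0,1)≠ X(0,0)–X(1,1)= O(0,1)–X(0,2)≠ O(0,1)–X(1,1)≠ O(0,1)–O(1,2)= X(0,2)–O(1,2)≠ X(0,2)–X(1,1)=  → 4/7 unlike.
Row 1: X(1,1)–O(1,2)≠ X(1,1)–X(2,2)= X(1,1)–X(2,0)= O(1,2)–X(2,2)≠ O(1,2)–X(2,3)≠  → 3/5 unlike.
Row 2: X(2,0)–O(3,0)≠ X(2,0)–X(3,1)= X(2,2)–X(2,3)= X(2,2)–O(3,2)≠ X(2,2)–O(3,3)≠ X(2,2)–X(3,1)= X(2,3)–O(3,3)≠ X(2,3)–O(3,2)≠  → 5/8 unlike.
Row 3: O(3,0)–X(3,1)≠ O(3,0)–X(4,0)≠ O(3,0)–O(4,1)= X(3,1)–O(3,2)≠ X(3,1)–O(4,1)≠ X(3,1)–X(4,2)= X(3,1)–X(4,0)= O(3,2)–O(3,3)= O(3,2)–X(4,2)≠ O(3,2)–X(4,3)≠ O(3,2)–O(4,1)= O(3,3)–X(4,3)≠ O(3,3)–X(4,2)≠  → 8/13 unlike.
Row 4: X(4,0)–O(4,1)≠ X(4,0)–O(5,0)≠ X(4,0)–X(5,1)= O(4,1)–X(4,2)≠ O(4,1)–X(5,1)≠ O(4,1)–O(5,0)= X(4,2)–X(4,3)= X(4,2)–O(5,3)≠ X(4,2)–X(5,1)= X(4,3)–O(5,3)≠  → 6/10 unlike.
Row 5: O(5,0)–X(5,1)≠ O(5,0)–O(6,0)= X(5,1)–X(6,2)= X(5,1)–O(6,0)≠ O(5,3)–O(6,3)= O(5,3)–X(6,2)≠  → 3/6 unlike.
Row 6: X(6,2)–O(6,3)≠  → 1/1 unlike.
Total adjacent occupied pairs: 50; unlike-type pairs: 30.

30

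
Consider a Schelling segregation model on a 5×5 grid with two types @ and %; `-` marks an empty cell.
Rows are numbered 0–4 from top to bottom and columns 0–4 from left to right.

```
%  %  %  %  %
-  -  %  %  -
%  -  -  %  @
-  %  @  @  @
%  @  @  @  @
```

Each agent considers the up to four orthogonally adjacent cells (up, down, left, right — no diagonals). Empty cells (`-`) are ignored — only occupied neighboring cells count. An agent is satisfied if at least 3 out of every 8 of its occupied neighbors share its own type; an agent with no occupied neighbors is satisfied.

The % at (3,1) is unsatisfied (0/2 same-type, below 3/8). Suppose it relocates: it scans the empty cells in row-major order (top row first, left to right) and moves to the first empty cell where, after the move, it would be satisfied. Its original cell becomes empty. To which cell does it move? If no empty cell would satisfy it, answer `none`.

Vacating (3,1). Empty cells in order:
  (1,0): 2/2 same-type → satisfied — stop here.

(1,0)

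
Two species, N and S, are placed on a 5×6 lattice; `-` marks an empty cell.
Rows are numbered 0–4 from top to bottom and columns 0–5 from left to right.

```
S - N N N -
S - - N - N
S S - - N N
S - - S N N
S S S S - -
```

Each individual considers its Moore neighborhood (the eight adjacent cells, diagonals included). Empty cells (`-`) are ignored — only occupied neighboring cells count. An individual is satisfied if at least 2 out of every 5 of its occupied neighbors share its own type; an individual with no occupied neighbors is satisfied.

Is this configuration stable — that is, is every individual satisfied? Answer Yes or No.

Row 0: (0,0)S 1/1 ✓ · (0,2)N 2/2 ✓ · (0,3)N 3/3 ✓ · (0,4)N 3/3 ✓
Row 1: (1,0)S 3/3 ✓ · (1,3)N 4/4 ✓ · (1,5)N 3/3 ✓
Row 2: (2,0)S 3/3 ✓ · (2,1)S 3/3 ✓ · (2,4)N 5/6 ✓ · (2,5)N 4/4 ✓
Row 3: (3,0)S 4/4 ✓ · (3,3)S 2/4 ✓ · (3,4)N 3/5 ✓ · (3,5)N 3/3 ✓
Row 4: (4,0)S 2/2 ✓ · (4,1)S 3/3 ✓ · (4,2)S 3/3 ✓ · (4,3)S 2/3 ✓
All meet the threshold, so the configuration is stable.

Yes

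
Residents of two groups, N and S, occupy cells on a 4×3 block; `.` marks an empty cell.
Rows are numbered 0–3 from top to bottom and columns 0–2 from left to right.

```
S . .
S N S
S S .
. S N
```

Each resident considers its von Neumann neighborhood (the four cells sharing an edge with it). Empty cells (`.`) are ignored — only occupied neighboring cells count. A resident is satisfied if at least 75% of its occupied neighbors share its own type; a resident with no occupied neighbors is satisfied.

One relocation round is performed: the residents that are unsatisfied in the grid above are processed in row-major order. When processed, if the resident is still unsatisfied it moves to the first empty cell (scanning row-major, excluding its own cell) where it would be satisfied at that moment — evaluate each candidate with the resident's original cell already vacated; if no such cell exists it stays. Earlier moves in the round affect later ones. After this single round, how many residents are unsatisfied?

Initially unsatisfied (in order): (1,0), (1,1), (1,2), (2,1), (3,1), (3,2).
  (1,0) → (0,2).
  (1,1): no empty cell satisfies it; stays.
  (1,2) → (3,0).
  (2,1): no empty cell satisfies it; stays.
  (3,1): no empty cell satisfies it; stays.
  (3,2): no empty cell satisfies it; stays.
Resulting grid:
S . S
. N .
S S .
S S N
Unsatisfied now: (1,1), (2,1), (3,1), (3,2).

4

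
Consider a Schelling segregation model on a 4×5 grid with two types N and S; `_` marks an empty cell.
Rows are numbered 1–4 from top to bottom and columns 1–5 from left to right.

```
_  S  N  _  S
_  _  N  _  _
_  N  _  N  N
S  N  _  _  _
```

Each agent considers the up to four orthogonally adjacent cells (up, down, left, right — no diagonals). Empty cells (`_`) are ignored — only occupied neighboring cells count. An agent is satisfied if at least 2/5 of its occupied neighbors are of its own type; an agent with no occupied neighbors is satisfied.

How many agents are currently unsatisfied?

2

Row 1: (1,2)S 0/1 ✗ · (1,3)N 1/2 ✓ · (1,5)S 0/0 ✓
Row 2: (2,3)N 1/1 ✓
Row 3: (3,2)N 1/1 ✓ · (3,4)N 1/1 ✓ · (3,5)N 1/1 ✓
Row 4: (4,1)S 0/1 ✗ · (4,2)N 1/2 ✓
Unsatisfied: (1,2), (4,1) — 2 in total.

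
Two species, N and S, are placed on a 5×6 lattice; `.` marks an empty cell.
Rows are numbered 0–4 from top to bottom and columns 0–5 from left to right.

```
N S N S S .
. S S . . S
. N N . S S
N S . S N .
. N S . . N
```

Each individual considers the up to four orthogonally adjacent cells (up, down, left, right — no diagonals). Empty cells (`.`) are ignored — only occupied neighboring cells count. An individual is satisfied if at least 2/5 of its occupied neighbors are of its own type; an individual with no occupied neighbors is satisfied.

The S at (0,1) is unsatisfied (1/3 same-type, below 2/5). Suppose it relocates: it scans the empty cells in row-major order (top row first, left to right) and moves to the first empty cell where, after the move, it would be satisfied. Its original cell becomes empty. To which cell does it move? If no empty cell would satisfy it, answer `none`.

Vacating (0,1). Empty cells in order:
  (0,5): 2/2 same-type → satisfied — stop here.

(0,5)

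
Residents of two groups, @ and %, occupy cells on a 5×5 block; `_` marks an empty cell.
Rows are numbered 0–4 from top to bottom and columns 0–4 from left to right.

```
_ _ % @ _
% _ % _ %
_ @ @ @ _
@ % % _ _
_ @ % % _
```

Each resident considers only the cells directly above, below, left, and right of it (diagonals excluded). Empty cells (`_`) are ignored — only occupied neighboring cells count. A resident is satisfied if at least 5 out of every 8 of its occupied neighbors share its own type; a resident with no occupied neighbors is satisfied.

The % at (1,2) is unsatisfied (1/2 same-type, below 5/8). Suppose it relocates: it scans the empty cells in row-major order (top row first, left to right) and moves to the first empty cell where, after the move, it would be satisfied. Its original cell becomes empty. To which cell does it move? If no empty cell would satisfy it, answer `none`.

Vacating (1,2). Empty cells in order:
  (0,0): 1/1 same-type → satisfied — stop here.

(0,0)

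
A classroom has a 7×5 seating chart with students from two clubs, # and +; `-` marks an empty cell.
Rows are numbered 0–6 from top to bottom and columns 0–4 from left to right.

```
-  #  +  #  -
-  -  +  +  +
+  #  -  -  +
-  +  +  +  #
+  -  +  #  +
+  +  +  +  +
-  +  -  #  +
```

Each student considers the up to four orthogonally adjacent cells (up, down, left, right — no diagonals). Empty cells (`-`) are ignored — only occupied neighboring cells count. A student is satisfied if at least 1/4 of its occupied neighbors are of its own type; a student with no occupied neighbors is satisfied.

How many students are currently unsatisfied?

7

(0,1)# 0/1 unhappy
(0,2)+ 1/3 ok
(0,3)# 0/2 unhappy
(1,2)+ 2/2 ok
(1,3)+ 2/3 ok
(1,4)+ 2/2 ok
(2,0)+ 0/1 unhappy
(2,1)# 0/2 unhappy
(2,4)+ 1/2 ok
(3,1)+ 1/2 ok
(3,2)+ 3/3 ok
(3,3)+ 1/3 ok
(3,4)# 0/3 unhappy
(4,0)+ 1/1 ok
(4,2)+ 2/3 ok
(4,3)# 0/4 unhappy
(4,4)+ 1/3 ok
(5,0)+ 2/2 ok
(5,1)+ 3/3 ok
(5,2)+ 3/3 ok
(5,3)+ 2/4 ok
(5,4)+ 3/3 ok
(6,1)+ 1/1 ok
(6,3)# 0/2 unhappy
(6,4)+ 1/2 ok
Unsatisfied: (0,1), (0,3), (2,0), (2,1), (3,4), (4,3), (6,3) — 7 in total.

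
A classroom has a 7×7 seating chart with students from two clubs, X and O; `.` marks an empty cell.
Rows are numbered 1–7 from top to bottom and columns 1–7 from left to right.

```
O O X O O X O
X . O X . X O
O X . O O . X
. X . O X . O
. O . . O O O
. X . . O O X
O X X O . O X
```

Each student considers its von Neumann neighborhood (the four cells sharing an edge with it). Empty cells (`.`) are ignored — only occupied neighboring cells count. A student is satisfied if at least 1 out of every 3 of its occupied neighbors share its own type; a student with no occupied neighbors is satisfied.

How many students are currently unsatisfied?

(1,1)O 1/2 ok
(1,2)O 1/2 ok
(1,3)X 0/3 unhappy
(1,4)O 1/3 ok
(1,5)O 1/2 ok
(1,6)X 1/3 ok
(1,7)O 1/2 ok
(2,1)X 0/2 unhappy
(2,3)O 0/2 unhappy
(2,4)X 0/3 unhappy
(2,6)X 1/2 ok
(2,7)O 1/3 ok
(3,1)O 0/2 unhappy
(3,2)X 1/2 ok
(3,4)O 2/3 ok
(3,5)O 1/2 ok
(3,7)X 0/2 unhappy
(4,2)X 1/2 ok
(4,4)O 1/2 ok
(4,5)X 0/3 unhappy
(4,7)O 1/2 ok
(5,2)O 0/2 unhappy
(5,5)O 2/3 ok
(5,6)O 3/3 ok
(5,7)O 2/3 ok
(6,2)X 1/2 ok
(6,5)O 2/2 ok
(6,6)O 3/4 ok
(6,7)X 1/3 ok
(7,1)O 0/1 unhappy
(7,2)X 2/3 ok
(7,3)X 1/2 ok
(7,4)O 0/1 unhappy
(7,6)O 1/2 ok
(7,7)X 1/2 ok
Unsatisfied: (1,3), (2,1), (2,3), (2,4), (3,1), (3,7), (4,5), (5,2), (7,1), (7,4) — 10 in total.

10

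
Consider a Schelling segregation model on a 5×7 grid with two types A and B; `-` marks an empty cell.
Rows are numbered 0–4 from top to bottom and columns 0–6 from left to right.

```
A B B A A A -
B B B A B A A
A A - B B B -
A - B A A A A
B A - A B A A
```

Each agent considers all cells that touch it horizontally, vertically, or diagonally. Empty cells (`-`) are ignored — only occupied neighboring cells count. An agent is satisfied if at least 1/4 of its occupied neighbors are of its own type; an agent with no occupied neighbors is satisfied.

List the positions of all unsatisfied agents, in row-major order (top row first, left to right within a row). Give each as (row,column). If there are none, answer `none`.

(0,0), (3,2), (4,0), (4,4)

Row 0: (0,0)A 0/3 unhappy · (0,1)B 4/5 ok · (0,2)B 3/5 ok · (0,3)A 2/5 ok · (0,4)A 4/5 ok · (0,5)A 3/4 ok
Row 1: (1,0)B 2/5 ok · (1,1)B 4/7 ok · (1,2)B 4/7 ok · (1,3)A 2/7 ok · (1,4)B 3/8 ok · (1,5)A 3/6 ok · (1,6)A 2/3 ok
Row 2: (2,0)A 2/4 ok · (2,1)A 2/6 ok · (2,3)B 4/7 ok · (2,4)B 3/8 ok · (2,5)B 2/7 ok
Row 3: (3,0)A 3/4 ok · (3,2)B 1/5 unhappy · (3,3)A 2/6 ok · (3,4)A 4/8 ok · (3,5)A 4/7 ok · (3,6)A 3/4 ok
Row 4: (4,0)B 0/2 unhappy · (4,1)A 1/3 ok · (4,3)A 2/4 ok · (4,4)B 0/5 unhappy · (4,5)A 4/5 ok · (4,6)A 3/3 ok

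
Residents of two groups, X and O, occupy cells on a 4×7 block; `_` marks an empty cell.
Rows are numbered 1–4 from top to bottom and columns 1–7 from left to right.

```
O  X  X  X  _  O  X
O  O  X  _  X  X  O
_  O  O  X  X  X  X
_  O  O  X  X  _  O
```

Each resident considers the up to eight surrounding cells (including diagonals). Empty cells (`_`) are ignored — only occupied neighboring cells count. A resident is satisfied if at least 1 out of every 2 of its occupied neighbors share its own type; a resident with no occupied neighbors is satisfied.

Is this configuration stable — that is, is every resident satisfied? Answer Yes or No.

(1,1)O 2/3 ✓
(1,2)X 2/5 ✗
(1,3)X 3/4 ✓
(1,4)X 3/3 ✓
(1,6)O 1/4 ✗
(1,7)X 1/3 ✗
(2,1)O 3/4 ✓
(2,2)O 4/7 ✓
(2,3)X 4/7 ✓
(2,5)X 5/6 ✓
(2,6)X 5/7 ✓
(2,7)O 1/5 ✗
(3,2)O 5/6 ✓
(3,3)O 4/7 ✓
(3,4)X 5/7 ✓
(3,5)X 6/6 ✓
(3,6)X 5/7 ✓
(3,7)X 2/4 ✓
(4,2)O 3/3 ✓
(4,3)O 3/5 ✓
(4,4)X 3/5 ✓
(4,5)X 4/4 ✓
(4,7)O 0/2 ✗
For instance (1,2) has only 2/5 same-type neighbors, below 1/2.

No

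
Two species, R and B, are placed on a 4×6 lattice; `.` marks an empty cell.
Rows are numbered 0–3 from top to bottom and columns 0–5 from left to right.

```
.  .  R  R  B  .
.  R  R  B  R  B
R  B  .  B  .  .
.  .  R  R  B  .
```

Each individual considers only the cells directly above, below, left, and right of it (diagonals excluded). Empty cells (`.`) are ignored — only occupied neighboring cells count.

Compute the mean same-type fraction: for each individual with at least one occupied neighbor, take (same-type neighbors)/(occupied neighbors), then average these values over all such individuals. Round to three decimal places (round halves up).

(0,2)R 2/2
(0,3)R 1/3
(0,4)B 0/2
(1,1)R 1/2
(1,2)R 2/3
(1,3)B 1/4
(1,4)R 0/3
(1,5)B 0/1
(2,0)R 0/1
(2,1)B 0/2
(2,3)B 1/2
(3,2)R 1/1
(3,3)R 1/3
(3,4)B 0/1
Sum over 14 individuals: 2/2 + 1/3 + 0/2 + 1/2 + 2/3 + 1/4 + 0/3 + 0/1 + 0/1 + 0/2 + 1/2 + 1/1 + 1/3 + 0/1 = 55/12; mean = 55/12 ÷ 14 = 55/168 = 0.327380… → 0.327.

0.327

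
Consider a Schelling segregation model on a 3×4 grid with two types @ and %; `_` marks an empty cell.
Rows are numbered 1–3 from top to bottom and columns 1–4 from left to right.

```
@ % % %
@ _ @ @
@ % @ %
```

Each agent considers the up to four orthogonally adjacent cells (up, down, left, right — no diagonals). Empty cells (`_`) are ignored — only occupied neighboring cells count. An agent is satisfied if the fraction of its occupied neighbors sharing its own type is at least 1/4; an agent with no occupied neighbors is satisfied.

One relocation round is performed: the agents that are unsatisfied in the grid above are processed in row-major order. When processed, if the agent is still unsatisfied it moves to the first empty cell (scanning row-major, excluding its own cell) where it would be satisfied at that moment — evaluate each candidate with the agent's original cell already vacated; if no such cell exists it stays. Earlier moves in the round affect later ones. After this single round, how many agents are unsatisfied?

0

Initially unsatisfied (in order): (3,2), (3,4).
  (3,2) → (2,2).
  (3,4) → (3,2).
Resulting grid:
@ % % %
@ % @ @
@ % @ _
All satisfied now.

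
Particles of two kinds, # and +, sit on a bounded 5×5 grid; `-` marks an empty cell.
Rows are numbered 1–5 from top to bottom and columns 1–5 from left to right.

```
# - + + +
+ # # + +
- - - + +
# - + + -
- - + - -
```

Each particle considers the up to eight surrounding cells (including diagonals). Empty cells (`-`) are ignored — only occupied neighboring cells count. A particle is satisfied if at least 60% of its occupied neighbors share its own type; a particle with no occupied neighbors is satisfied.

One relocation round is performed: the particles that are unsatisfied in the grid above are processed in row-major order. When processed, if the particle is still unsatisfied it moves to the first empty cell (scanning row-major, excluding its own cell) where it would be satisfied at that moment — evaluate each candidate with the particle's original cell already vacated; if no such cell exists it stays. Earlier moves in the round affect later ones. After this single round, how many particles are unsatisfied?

1

Initially unsatisfied (in order): (1,1), (1,3), (2,1), (2,2), (2,3).
  (1,1) → (3,1).
  (1,3) → (3,3).
  (2,1) → (4,2).
  (2,2): now satisfied by earlier moves; stays.
  (2,3) → (1,1).
Resulting grid:
# - - + +
- # - + +
# - + + +
# + + + -
- - + - -
Unsatisfied now: (4,1).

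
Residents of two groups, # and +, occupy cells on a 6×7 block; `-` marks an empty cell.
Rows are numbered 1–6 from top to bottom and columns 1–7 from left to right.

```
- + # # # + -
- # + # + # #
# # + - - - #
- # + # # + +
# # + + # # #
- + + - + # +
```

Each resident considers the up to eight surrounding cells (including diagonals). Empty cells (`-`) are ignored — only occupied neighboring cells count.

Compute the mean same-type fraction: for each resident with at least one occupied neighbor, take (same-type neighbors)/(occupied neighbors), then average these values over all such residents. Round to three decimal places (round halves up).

0.469

(1,2)+ 1/3
(1,3)# 3/5
(1,4)# 3/5
(1,5)# 3/5
(1,6)+ 1/4
(2,2)# 3/6
(2,3)+ 2/7
(2,4)# 3/6
(2,5)+ 1/5
(2,6)# 3/5
(2,7)# 2/3
(3,1)# 3/3
(3,2)# 3/6
(3,3)+ 2/7
(3,7)# 2/4
(4,2)# 4/7
(4,3)+ 3/7
(4,4)# 2/6
(4,5)# 3/5
(4,6)+ 1/6
(4,7)+ 1/4
(5,1)# 2/3
(5,2)# 2/6
(5,3)+ 4/7
(5,4)+ 4/7
(5,5)# 4/7
(5,6)# 4/8
(5,7)# 2/5
(6,2)+ 2/4
(6,3)+ 3/4
(6,5)+ 1/4
(6,6)# 3/5
(6,7)+ 0/3
Sum over 33 residents: 1/3 + 3/5 + 3/5 + 3/5 + 1/4 + 3/6 + 2/7 + 3/6 + 1/5 + 3/5 + 2/3 + 3/3 + 3/6 + 2/7 + 2/4 + 4/7 + 3/7 + 2/6 + 3/5 + 1/6 + 1/4 + 2/3 + 2/6 + 4/7 + 4/7 + 4/7 + 4/8 + 2/5 + 2/4 + 3/4 + 1/4 + 3/5 + 0/3 = 542/35; mean = 542/35 ÷ 33 = 542/1155 = 0.469264… → 0.469.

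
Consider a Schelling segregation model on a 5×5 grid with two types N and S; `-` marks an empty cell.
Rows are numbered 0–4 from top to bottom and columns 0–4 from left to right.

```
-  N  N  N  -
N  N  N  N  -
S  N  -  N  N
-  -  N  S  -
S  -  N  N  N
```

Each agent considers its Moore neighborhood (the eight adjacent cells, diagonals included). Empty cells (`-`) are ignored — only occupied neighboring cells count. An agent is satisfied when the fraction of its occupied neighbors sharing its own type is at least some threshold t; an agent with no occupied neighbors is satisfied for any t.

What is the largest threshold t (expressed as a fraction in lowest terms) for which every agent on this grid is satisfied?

0/1

Row 0: (0,1)N 4/4 · (0,2)N 5/5 · (0,3)N 3/3
Row 1: (1,0)N 3/4 · (1,1)N 5/6 · (1,2)N 7/7 · (1,3)N 5/5
Row 2: (2,0)S 0/3 · (2,1)N 4/5 · (2,3)N 4/5 · (2,4)N 2/3
Row 3: (3,2)N 4/5 · (3,3)S 0/6
Row 4: (4,0)S — no occupied neighbors · (4,2)N 2/3 · (4,3)N 3/4 · (4,4)N 1/2
The smallest same-type fraction is 0/3 at (2,0), which reduces to 0/1. Any threshold above that leaves this agent unsatisfied.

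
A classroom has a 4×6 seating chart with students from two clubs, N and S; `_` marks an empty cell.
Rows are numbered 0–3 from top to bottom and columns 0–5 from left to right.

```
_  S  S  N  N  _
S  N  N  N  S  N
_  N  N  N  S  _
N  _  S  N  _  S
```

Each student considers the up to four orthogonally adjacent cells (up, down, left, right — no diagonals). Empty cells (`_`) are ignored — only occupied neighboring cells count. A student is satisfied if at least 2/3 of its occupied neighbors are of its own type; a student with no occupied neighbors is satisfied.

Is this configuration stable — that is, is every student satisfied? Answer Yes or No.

No

(0,1)S 1/2 not
(0,2)S 1/3 not
(0,3)N 2/3 satisfied
(0,4)N 1/2 not
(1,0)S 0/1 not
(1,1)N 2/4 not
(1,2)N 3/4 satisfied
(1,3)N 3/4 satisfied
(1,4)S 1/4 not
(1,5)N 0/1 not
(2,1)N 2/2 satisfied
(2,2)N 3/4 satisfied
(2,3)N 3/4 satisfied
(2,4)S 1/2 not
(3,0)N 0/0 satisfied
(3,2)S 0/2 not
(3,3)N 1/2 not
(3,5)S 0/0 satisfied
For instance (0,1) has only 1/2 same-type neighbors, below 2/3.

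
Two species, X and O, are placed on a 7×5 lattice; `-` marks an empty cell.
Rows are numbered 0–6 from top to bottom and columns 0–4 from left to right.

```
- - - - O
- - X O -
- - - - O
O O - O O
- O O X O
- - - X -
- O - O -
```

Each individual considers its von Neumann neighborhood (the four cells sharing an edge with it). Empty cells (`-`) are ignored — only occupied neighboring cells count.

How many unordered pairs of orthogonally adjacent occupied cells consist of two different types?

5

Scan each occupied cell's neighbors to the right and below so each pair is counted once.
Row 1: X(1,2)–O(1,3)≠  → 1/1 unlike.
Row 2: O(2,4)–O(3,4)=  → 0/1 unlike.
Row 3: O(3,0)–O(3,1)= O(3,1)–O(4,1)= O(3,3)–O(3,4)= O(3,3)–X(4,3)≠ O(3,4)–O(4,4)=  → 1/5 unlike.
Row 4: O(4,1)–O(4,2)= O(4,2)–X(4,3)≠ X(4,3)–O(4,4)≠ X(4,3)–X(5,3)=  → 2/4 unlike.
Row 5: X(5,3)–O(6,3)≠  → 1/1 unlike.
Total adjacent occupied pairs: 12; unlike-type pairs: 5.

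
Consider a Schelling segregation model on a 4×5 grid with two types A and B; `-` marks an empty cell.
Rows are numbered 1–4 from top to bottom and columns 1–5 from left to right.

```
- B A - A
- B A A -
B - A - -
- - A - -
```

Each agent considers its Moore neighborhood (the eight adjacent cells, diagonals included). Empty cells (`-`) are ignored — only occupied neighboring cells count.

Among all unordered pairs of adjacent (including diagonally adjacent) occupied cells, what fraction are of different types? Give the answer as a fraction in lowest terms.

Scan each occupied cell's neighbors to the right and below (and the two forward diagonals) so each pair is counted once.
Row 1: B(1,2)–A(1,3)≠ B(1,2)–B(2,2)= B(1,2)–A(2,3)≠ A(1,3)–A(2,3)= A(1,3)–A(2,4)= A(1,3)–B(2,2)≠ A(1,5)–A(2,4)=  → 3/7 unlike.
Row 2: B(2,2)–A(2,3)≠ B(2,2)–A(3,3)≠ B(2,2)–B(3,1)= A(2,3)–A(2,4)= A(2,3)–A(3,3)= A(2,4)–A(3,3)=  → 2/6 unlike.
Row 3: A(3,3)–A(4,3)=  → 0/1 unlike.
Total adjacent occupied pairs: 14; unlike-type pairs: 5.
5/14 is already in lowest terms.

5/14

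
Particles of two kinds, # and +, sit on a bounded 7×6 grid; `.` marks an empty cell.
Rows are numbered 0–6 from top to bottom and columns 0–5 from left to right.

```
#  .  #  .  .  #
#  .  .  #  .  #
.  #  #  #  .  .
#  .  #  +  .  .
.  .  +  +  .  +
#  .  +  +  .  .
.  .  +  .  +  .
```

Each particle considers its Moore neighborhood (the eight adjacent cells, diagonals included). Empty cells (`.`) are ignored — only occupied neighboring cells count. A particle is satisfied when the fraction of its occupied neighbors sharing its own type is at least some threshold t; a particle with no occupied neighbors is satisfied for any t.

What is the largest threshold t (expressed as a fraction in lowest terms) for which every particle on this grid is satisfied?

2/5

Row 0: (0,0)# 1/1 · (0,2)# 1/1 · (0,5)# 1/1
Row 1: (1,0)# 2/2 · (1,3)# 3/3 · (1,5)# 1/1
Row 2: (2,1)# 4/4 · (2,2)# 4/5 · (2,3)# 3/4
Row 3: (3,0)# 1/1 · (3,2)# 3/6 · (3,3)+ 2/5
Row 4: (4,2)+ 4/5 · (4,3)+ 4/5 · (4,5)+ — no occupied neighbors
Row 5: (5,0)# — no occupied neighbors · (5,2)+ 4/4 · (5,3)+ 5/5
Row 6: (6,2)+ 2/2 · (6,4)+ 1/1
The smallest same-type fraction is 2/5 at (3,3), which reduces to 2/5. Any threshold above that leaves this particle unsatisfied.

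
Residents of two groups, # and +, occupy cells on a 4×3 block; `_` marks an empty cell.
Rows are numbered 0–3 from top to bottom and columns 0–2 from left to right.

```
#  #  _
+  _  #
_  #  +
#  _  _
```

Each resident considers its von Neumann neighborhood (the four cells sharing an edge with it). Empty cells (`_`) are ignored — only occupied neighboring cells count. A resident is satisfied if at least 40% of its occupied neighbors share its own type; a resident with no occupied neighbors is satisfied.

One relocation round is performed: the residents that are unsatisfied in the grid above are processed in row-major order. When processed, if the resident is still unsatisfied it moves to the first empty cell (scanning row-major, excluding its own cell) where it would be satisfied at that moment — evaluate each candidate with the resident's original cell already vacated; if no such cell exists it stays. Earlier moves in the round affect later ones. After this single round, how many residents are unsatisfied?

Initially unsatisfied (in order): (1,0), (1,2), (2,1), (2,2).
  (1,0) → (3,2).
  (1,2) → (0,2).
  (2,1) → (1,0).
  (2,2): now satisfied by earlier moves; stays.
Resulting grid:
# # #
# _ _
_ _ +
# _ +
All satisfied now.

0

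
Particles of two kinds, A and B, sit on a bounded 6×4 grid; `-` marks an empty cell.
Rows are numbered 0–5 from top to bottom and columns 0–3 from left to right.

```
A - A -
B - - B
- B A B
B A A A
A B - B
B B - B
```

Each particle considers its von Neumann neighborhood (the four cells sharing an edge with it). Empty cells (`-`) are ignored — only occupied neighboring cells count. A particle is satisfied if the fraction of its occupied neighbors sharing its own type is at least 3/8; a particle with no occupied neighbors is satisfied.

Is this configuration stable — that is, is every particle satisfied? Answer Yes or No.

No

Row 0: (0,0)A 0/1 ✗ · (0,2)A 0/0 ✓
Row 1: (1,0)B 0/1 ✗ · (1,3)B 1/1 ✓
Row 2: (2,1)B 0/2 ✗ · (2,2)A 1/3 ✗ · (2,3)B 1/3 ✗
Row 3: (3,0)B 0/2 ✗ · (3,1)A 1/4 ✗ · (3,2)A 3/3 ✓ · (3,3)A 1/3 ✗
Row 4: (4,0)A 0/3 ✗ · (4,1)B 1/3 ✗ · (4,3)B 1/2 ✓
Row 5: (5,0)B 1/2 ✓ · (5,1)B 2/2 ✓ · (5,3)B 1/1 ✓
For instance (0,0) has only 0/1 same-type neighbors, below 3/8.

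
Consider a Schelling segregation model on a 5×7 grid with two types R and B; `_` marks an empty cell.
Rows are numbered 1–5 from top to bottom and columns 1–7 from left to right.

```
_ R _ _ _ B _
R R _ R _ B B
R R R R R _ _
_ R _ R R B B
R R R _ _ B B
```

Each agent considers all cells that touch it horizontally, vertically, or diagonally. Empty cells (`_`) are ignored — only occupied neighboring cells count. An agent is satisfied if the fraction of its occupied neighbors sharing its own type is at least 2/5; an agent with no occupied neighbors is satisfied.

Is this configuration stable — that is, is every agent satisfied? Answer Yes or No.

Yes

Row 1: (1,2)R 2/2 ✓ · (1,6)B 2/2 ✓
Row 2: (2,1)R 4/4 ✓ · (2,2)R 5/5 ✓ · (2,4)R 3/3 ✓ · (2,6)B 2/3 ✓ · (2,7)B 2/2 ✓
Row 3: (3,1)R 4/4 ✓ · (3,2)R 5/5 ✓ · (3,3)R 6/6 ✓ · (3,4)R 5/5 ✓ · (3,5)R 4/6 ✓
Row 4: (4,2)R 6/6 ✓ · (4,4)R 5/5 ✓ · (4,5)R 3/5 ✓ · (4,6)B 3/5 ✓ · (4,7)B 3/3 ✓
Row 5: (5,1)R 2/2 ✓ · (5,2)R 3/3 ✓ · (5,3)R 3/3 ✓ · (5,6)B 3/4 ✓ · (5,7)B 3/3 ✓
All meet the threshold, so the configuration is stable.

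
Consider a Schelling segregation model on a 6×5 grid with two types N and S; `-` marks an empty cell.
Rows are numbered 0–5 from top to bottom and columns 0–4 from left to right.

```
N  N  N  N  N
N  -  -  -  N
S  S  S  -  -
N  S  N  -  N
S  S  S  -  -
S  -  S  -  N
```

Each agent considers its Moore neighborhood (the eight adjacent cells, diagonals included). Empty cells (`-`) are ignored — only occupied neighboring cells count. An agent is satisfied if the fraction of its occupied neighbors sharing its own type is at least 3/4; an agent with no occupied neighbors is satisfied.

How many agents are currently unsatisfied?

(0,0)N 2/2 ✓
(0,1)N 3/3 ✓
(0,2)N 2/2 ✓
(0,3)N 3/3 ✓
(0,4)N 2/2 ✓
(1,0)N 2/4 ✗
(1,4)N 2/2 ✓
(2,0)S 2/4 ✗
(2,1)S 3/6 ✗
(2,2)S 2/3 ✗
(3,0)N 0/5 ✗
(3,1)S 6/8 ✓
(3,2)N 0/5 ✗
(3,4)N 0/0 ✓
(4,0)S 3/4 ✓
(4,1)S 5/7 ✗
(4,2)S 3/4 ✓
(5,0)S 2/2 ✓
(5,2)S 2/2 ✓
(5,4)N 0/0 ✓
Unsatisfied: (1,0), (2,0), (2,1), (2,2), (3,0), (3,2), (4,1) — 7 in total.

7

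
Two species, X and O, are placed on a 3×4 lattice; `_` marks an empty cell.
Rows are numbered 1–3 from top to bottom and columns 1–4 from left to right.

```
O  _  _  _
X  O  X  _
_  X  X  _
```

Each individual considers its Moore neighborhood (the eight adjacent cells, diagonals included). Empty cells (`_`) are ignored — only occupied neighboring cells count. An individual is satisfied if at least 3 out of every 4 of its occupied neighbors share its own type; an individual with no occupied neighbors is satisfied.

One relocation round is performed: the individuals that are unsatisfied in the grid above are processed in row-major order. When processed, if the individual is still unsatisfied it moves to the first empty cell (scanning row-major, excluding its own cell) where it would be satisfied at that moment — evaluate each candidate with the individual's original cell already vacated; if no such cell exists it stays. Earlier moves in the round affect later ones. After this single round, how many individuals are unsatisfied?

2

Initially unsatisfied (in order): (1,1), (2,1), (2,2), (2,3), (3,3).
  (1,1): no empty cell satisfies it; stays.
  (2,1) → (1,4).
  (2,2): no empty cell satisfies it; stays.
  (2,3): now satisfied by earlier moves; stays.
  (3,3) → (2,4).
Resulting grid:
O _ _ X
_ O X X
_ X _ _
Unsatisfied now: (2,2), (3,2).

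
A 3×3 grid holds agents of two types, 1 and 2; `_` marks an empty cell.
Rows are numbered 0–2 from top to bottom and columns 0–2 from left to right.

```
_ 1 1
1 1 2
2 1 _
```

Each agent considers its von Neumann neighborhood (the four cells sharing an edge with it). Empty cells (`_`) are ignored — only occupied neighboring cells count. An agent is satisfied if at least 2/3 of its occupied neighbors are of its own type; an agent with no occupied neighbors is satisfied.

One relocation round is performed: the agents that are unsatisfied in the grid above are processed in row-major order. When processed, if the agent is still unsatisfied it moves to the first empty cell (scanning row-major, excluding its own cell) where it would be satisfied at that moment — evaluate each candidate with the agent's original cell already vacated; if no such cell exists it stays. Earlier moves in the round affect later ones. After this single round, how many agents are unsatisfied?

Initially unsatisfied (in order): (0,2), (1,0), (1,2), (2,0), (2,1).
  (0,2) → (0,0).
  (1,0): now satisfied by earlier moves; stays.
  (1,2): no empty cell satisfies it; stays.
  (2,0): no empty cell satisfies it; stays.
  (2,1): no empty cell satisfies it; stays.
Resulting grid:
1 1 _
1 1 2
2 1 _
Unsatisfied now: (1,2), (2,0), (2,1).

3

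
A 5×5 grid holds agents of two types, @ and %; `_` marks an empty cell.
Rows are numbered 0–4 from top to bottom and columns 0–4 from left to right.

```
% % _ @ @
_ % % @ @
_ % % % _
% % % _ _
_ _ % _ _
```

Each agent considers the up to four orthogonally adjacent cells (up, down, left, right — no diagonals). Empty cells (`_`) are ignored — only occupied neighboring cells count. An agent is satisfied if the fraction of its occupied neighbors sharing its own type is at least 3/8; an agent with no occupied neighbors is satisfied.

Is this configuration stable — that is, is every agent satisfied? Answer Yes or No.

Yes

(0,0)% 1/1 ok
(0,1)% 2/2 ok
(0,3)@ 2/2 ok
(0,4)@ 2/2 ok
(1,1)% 3/3 ok
(1,2)% 2/3 ok
(1,3)@ 2/4 ok
(1,4)@ 2/2 ok
(2,1)% 3/3 ok
(2,2)% 4/4 ok
(2,3)% 1/2 ok
(3,0)% 1/1 ok
(3,1)% 3/3 ok
(3,2)% 3/3 ok
(4,2)% 1/1 ok
All meet the threshold, so the configuration is stable.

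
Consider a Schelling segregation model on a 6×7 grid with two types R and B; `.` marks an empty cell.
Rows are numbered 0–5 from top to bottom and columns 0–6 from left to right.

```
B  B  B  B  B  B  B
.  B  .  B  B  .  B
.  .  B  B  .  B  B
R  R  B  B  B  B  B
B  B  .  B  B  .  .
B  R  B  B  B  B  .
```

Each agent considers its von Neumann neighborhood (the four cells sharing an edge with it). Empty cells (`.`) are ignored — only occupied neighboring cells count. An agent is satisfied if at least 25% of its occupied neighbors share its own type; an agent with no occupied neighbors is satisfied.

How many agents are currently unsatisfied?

1

(0,0)B 1/1 ok
(0,1)B 3/3 ok
(0,2)B 2/2 ok
(0,3)B 3/3 ok
(0,4)B 3/3 ok
(0,5)B 2/2 ok
(0,6)B 2/2 ok
(1,1)B 1/1 ok
(1,3)B 3/3 ok
(1,4)B 2/2 ok
(1,6)B 2/2 ok
(2,2)B 2/2 ok
(2,3)B 3/3 ok
(2,5)B 2/2 ok
(2,6)B 3/3 ok
(3,0)R 1/2 ok
(3,1)R 1/3 ok
(3,2)B 2/3 ok
(3,3)B 4/4 ok
(3,4)B 3/3 ok
(3,5)B 3/3 ok
(3,6)B 2/2 ok
(4,0)B 2/3 ok
(4,1)B 1/3 ok
(4,3)B 3/3 ok
(4,4)B 3/3 ok
(5,0)B 1/2 ok
(5,1)R 0/3 unhappy
(5,2)B 1/2 ok
(5,3)B 3/3 ok
(5,4)B 3/3 ok
(5,5)B 1/1 ok
Unsatisfied: (5,1) — 1 in total.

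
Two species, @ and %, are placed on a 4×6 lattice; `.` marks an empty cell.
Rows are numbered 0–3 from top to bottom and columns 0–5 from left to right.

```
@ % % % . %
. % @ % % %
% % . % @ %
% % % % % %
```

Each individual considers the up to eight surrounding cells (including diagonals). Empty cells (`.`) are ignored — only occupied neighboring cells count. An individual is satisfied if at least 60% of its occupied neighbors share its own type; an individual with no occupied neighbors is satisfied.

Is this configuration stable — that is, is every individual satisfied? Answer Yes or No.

No

Row 0: (0,0)@ 0/2 ✗ · (0,1)% 2/4 ✗ · (0,2)% 4/5 ✓ · (0,3)% 3/4 ✓ · (0,5)% 2/2 ✓
Row 1: (1,1)% 4/6 ✓ · (1,2)@ 0/7 ✗ · (1,3)% 4/6 ✓ · (1,4)% 6/7 ✓ · (1,5)% 3/4 ✓
Row 2: (2,0)% 4/4 ✓ · (2,1)% 5/6 ✓ · (2,3)% 5/7 ✓ · (2,4)@ 0/8 ✗ · (2,5)% 4/5 ✓
Row 3: (3,0)% 3/3 ✓ · (3,1)% 4/4 ✓ · (3,2)% 4/4 ✓ · (3,3)% 3/4 ✓ · (3,4)% 4/5 ✓ · (3,5)% 2/3 ✓
For instance (0,0) has only 0/2 same-type neighbors, below 3/5.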